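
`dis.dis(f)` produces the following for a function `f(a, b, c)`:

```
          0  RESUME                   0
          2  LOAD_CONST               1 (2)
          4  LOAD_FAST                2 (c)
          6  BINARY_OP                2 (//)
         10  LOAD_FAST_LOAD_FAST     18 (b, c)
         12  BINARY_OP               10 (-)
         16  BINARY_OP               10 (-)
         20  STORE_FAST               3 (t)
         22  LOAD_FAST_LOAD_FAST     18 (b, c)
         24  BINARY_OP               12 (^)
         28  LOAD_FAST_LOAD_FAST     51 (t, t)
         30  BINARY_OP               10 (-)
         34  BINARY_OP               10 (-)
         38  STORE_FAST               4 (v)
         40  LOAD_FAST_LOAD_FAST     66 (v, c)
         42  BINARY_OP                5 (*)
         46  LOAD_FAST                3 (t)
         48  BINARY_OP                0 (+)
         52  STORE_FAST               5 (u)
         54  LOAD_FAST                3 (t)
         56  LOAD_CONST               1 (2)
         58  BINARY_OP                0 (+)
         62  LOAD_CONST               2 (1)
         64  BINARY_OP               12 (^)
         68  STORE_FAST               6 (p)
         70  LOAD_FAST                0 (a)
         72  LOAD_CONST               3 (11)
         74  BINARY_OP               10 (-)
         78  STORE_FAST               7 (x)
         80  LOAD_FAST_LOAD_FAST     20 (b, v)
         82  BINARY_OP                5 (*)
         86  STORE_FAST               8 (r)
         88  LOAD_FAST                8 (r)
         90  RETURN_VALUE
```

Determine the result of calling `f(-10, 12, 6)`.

120

LOAD_CONST → push 2. Stack: [2]
LOAD_FAST c → push 6. Stack: [2, 6]
BINARY_OP // → 2 // 6 = 0. Stack: [0]
LOAD_FAST_LOAD_FAST b,c → push 12,6. Stack: [0, 12, 6]
BINARY_OP - → 12 - 6 = 6. Stack: [0, 6]
BINARY_OP - → 0 - 6 = -6. Stack: [-6]
STORE_FAST t → t=-6. Stack: []
LOAD_FAST_LOAD_FAST b,c → push 12,6. Stack: [12, 6]
BINARY_OP ^ → 12 ^ 6 = 10. Stack: [10]
LOAD_FAST_LOAD_FAST t,t → push -6,-6. Stack: [10, -6, -6]
BINARY_OP - → -6 - -6 = 0. Stack: [10, 0]
BINARY_OP - → 10 - 0 = 10. Stack: [10]
STORE_FAST v → v=10. Stack: []
LOAD_FAST_LOAD_FAST v,c → push 10,6. Stack: [10, 6]
BINARY_OP * → 10 * 6 = 60. Stack: [60]
LOAD_FAST t → push -6. Stack: [60, -6]
BINARY_OP + → 60 + -6 = 54. Stack: [54]
STORE_FAST u → u=54. Stack: []
LOAD_FAST t → push -6. Stack: [-6]
LOAD_CONST → push 2. Stack: [-6, 2]
BINARY_OP + → -6 + 2 = -4. Stack: [-4]
LOAD_CONST → push 1. Stack: [-4, 1]
BINARY_OP ^ → -4 ^ 1 = -3. Stack: [-3]
STORE_FAST p → p=-3. Stack: []
LOAD_FAST a → push -10. Stack: [-10]
LOAD_CONST → push 11. Stack: [-10, 11]
BINARY_OP - → -10 - 11 = -21. Stack: [-21]
STORE_FAST x → x=-21. Stack: []
LOAD_FAST_LOAD_FAST b,v → push 12,10. Stack: [12, 10]
BINARY_OP * → 12 * 10 = 120. Stack: [120]
STORE_FAST r → r=120. Stack: []
LOAD_FAST r → push 120. Stack: [120]
RETURN_VALUE → return 120.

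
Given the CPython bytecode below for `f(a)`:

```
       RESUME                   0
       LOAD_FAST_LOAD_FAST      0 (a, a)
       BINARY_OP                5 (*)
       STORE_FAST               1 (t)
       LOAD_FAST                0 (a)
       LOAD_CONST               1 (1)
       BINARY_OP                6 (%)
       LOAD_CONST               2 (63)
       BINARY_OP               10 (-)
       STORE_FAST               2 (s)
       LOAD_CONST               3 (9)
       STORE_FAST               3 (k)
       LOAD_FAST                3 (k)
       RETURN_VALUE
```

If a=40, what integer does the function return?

LOAD_FAST_LOAD_FAST a,a → push 40,40. Stack: [40, 40]
BINARY_OP * → 40 * 40 = 1600. Stack: [1600]
STORE_FAST t → t=1600. Stack: []
LOAD_FAST a → push 40. Stack: [40]
LOAD_CONST → push 1. Stack: [40, 1]
BINARY_OP % → 40 % 1 = 0. Stack: [0]
LOAD_CONST → push 63. Stack: [0, 63]
BINARY_OP - → 0 - 63 = -63. Stack: [-63]
STORE_FAST s → s=-63. Stack: []
LOAD_CONST → push 9. Stack: [9]
STORE_FAST k → k=9. Stack: []
LOAD_FAST k → push 9. Stack: [9]
RETURN_VALUE → return 9.

9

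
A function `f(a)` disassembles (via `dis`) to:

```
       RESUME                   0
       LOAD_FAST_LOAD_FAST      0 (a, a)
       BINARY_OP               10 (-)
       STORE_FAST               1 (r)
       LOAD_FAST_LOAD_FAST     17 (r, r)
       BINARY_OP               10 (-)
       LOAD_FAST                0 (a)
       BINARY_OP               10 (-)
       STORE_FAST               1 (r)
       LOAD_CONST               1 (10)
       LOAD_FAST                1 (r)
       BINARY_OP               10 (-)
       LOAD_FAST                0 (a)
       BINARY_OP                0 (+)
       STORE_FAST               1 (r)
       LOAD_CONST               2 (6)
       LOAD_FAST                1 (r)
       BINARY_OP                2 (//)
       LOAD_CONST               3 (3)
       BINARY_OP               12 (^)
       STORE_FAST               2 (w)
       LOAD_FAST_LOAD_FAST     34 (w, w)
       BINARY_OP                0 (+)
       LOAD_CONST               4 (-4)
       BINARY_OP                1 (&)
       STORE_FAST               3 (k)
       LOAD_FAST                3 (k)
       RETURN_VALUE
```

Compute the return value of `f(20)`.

4

LOAD_FAST_LOAD_FAST a,a → push 20,20. Stack: [20, 20]
BINARY_OP - → 20 - 20 = 0. Stack: [0]
STORE_FAST r → r=0. Stack: []
LOAD_FAST_LOAD_FAST r,r → push 0,0. Stack: [0, 0]
BINARY_OP - → 0 - 0 = 0. Stack: [0]
LOAD_FAST a → push 20. Stack: [0, 20]
BINARY_OP - → 0 - 20 = -20. Stack: [-20]
STORE_FAST r → r=-20. Stack: []
LOAD_CONST → push 10. Stack: [10]
LOAD_FAST r → push -20. Stack: [10, -20]
BINARY_OP - → 10 - -20 = 30. Stack: [30]
LOAD_FAST a → push 20. Stack: [30, 20]
BINARY_OP + → 30 + 20 = 50. Stack: [50]
STORE_FAST r → r=50. Stack: []
LOAD_CONST → push 6. Stack: [6]
LOAD_FAST r → push 50. Stack: [6, 50]
BINARY_OP // → 6 // 50 = 0. Stack: [0]
LOAD_CONST → push 3. Stack: [0, 3]
BINARY_OP ^ → 0 ^ 3 = 3. Stack: [3]
STORE_FAST w → w=3. Stack: []
LOAD_FAST_LOAD_FAST w,w → push 3,3. Stack: [3, 3]
BINARY_OP + → 3 + 3 = 6. Stack: [6]
LOAD_CONST → push -4. Stack: [6, -4]
BINARY_OP & → 6 & -4 = 4. Stack: [4]
STORE_FAST k → k=4. Stack: []
LOAD_FAST k → push 4. Stack: [4]
RETURN_VALUE → return 4.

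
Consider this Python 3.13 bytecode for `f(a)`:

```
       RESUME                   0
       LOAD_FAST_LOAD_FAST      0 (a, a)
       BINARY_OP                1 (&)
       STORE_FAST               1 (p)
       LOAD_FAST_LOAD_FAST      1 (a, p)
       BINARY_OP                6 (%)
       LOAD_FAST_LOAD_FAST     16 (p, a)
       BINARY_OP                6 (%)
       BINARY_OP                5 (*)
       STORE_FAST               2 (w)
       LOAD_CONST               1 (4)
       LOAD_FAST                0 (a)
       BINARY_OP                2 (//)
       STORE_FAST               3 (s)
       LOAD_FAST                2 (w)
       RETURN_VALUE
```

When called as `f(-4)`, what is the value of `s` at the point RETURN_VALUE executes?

-1

LOAD_FAST_LOAD_FAST a,a → push -4,-4. Stack: [-4, -4]
BINARY_OP & → -4 & -4 = -4. Stack: [-4]
STORE_FAST p → p=-4. Stack: []
LOAD_FAST_LOAD_FAST a,p → push -4,-4. Stack: [-4, -4]
BINARY_OP % → -4 % -4 = 0. Stack: [0]
LOAD_FAST_LOAD_FAST p,a → push -4,-4. Stack: [0, -4, -4]
BINARY_OP % → -4 % -4 = 0. Stack: [0, 0]
BINARY_OP * → 0 * 0 = 0. Stack: [0]
STORE_FAST w → w=0. Stack: []
LOAD_CONST → push 4. Stack: [4]
LOAD_FAST a → push -4. Stack: [4, -4]
BINARY_OP // → 4 // -4 = -1. Stack: [-1]
STORE_FAST s → s=-1. Stack: []
LOAD_FAST w → push 0. Stack: [0]
RETURN_VALUE → return 0.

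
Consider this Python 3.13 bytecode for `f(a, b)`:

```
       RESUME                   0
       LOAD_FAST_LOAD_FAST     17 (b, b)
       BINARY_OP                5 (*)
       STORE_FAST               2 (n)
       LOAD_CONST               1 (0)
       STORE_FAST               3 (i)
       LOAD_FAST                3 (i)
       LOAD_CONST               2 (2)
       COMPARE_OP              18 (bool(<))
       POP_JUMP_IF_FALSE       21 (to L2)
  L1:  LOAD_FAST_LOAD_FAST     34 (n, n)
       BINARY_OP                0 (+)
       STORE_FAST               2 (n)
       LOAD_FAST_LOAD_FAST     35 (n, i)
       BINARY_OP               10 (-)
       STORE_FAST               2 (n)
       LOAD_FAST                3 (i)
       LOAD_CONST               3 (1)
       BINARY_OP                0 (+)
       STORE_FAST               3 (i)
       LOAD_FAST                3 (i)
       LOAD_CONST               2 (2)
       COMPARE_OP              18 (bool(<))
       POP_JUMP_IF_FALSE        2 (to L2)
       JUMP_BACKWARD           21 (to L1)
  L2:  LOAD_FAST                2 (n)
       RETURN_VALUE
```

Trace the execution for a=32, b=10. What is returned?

LOAD_FAST_LOAD_FAST b,b → push 10,10. Stack: [10, 10]
BINARY_OP * → 10 * 10 = 100. Stack: [100]
STORE_FAST n → n=100. Stack: []
LOAD_CONST → push 0. Stack: [0]
STORE_FAST i → i=0. Stack: []
LOAD_FAST i → push 0. Stack: [0]
LOAD_CONST → push 2. Stack: [0, 2]
COMPARE_OP bool(<) → 0 vs 2 = True. Stack: [True]
POP_JUMP_IF_FALSE → pop True; no jump. Stack: []
LOAD_FAST_LOAD_FAST n,n → push 100,100. Stack: [100, 100]
BINARY_OP + → 100 + 100 = 200. Stack: [200]
STORE_FAST n → n=200. Stack: []
LOAD_FAST_LOAD_FAST n,i → push 200,0. Stack: [200, 0]
BINARY_OP - → 200 - 0 = 200. Stack: [200]
STORE_FAST n → n=200. Stack: []
LOAD_FAST i → push 0. Stack: [0]
LOAD_CONST → push 1. Stack: [0, 1]
BINARY_OP + → 0 + 1 = 1. Stack: [1]
STORE_FAST i → i=1. Stack: []
LOAD_FAST i → push 1. Stack: [1]
LOAD_CONST → push 2. Stack: [1, 2]
COMPARE_OP bool(<) → 1 vs 2 = True. Stack: [True]
POP_JUMP_IF_FALSE → pop True; no jump. Stack: []
LOAD_FAST_LOAD_FAST n,n → push 200,200. Stack: [200, 200]
BINARY_OP + → 200 + 200 = 400. Stack: [400]
STORE_FAST n → n=400. Stack: []
LOAD_FAST_LOAD_FAST n,i → push 400,1. Stack: [400, 1]
BINARY_OP - → 400 - 1 = 399. Stack: [399]
STORE_FAST n → n=399. Stack: []
LOAD_FAST i → push 1. Stack: [1]
LOAD_CONST → push 1. Stack: [1, 1]
BINARY_OP + → 1 + 1 = 2. Stack: [2]
STORE_FAST i → i=2. Stack: []
LOAD_FAST i → push 2. Stack: [2]
LOAD_CONST → push 2. Stack: [2, 2]
COMPARE_OP bool(<) → 2 vs 2 = False. Stack: [False]
POP_JUMP_IF_FALSE → pop False; jump. Stack: []
LOAD_FAST n → push 399. Stack: [399]
RETURN_VALUE → return 399.

399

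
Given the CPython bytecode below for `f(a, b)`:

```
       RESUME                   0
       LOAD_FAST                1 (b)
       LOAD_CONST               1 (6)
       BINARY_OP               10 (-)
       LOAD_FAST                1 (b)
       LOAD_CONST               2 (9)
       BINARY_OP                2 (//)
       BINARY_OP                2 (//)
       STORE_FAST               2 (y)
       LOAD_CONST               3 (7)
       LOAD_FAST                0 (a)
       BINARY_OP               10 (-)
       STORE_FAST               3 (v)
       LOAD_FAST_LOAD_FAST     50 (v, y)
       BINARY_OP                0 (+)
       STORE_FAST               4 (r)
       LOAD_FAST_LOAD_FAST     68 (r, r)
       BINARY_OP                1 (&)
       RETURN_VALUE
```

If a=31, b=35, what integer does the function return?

-15

LOAD_FAST b → push 35. Stack: [35]
LOAD_CONST → push 6. Stack: [35, 6]
BINARY_OP - → 35 - 6 = 29. Stack: [29]
LOAD_FAST b → push 35. Stack: [29, 35]
LOAD_CONST → push 9. Stack: [29, 35, 9]
BINARY_OP // → 35 // 9 = 3. Stack: [29, 3]
BINARY_OP // → 29 // 3 = 9. Stack: [9]
STORE_FAST y → y=9. Stack: []
LOAD_CONST → push 7. Stack: [7]
LOAD_FAST a → push 31. Stack: [7, 31]
BINARY_OP - → 7 - 31 = -24. Stack: [-24]
STORE_FAST v → v=-24. Stack: []
LOAD_FAST_LOAD_FAST v,y → push -24,9. Stack: [-24, 9]
BINARY_OP + → -24 + 9 = -15. Stack: [-15]
STORE_FAST r → r=-15. Stack: []
LOAD_FAST_LOAD_FAST r,r → push -15,-15. Stack: [-15, -15]
BINARY_OP & → -15 & -15 = -15. Stack: [-15]
RETURN_VALUE → return -15.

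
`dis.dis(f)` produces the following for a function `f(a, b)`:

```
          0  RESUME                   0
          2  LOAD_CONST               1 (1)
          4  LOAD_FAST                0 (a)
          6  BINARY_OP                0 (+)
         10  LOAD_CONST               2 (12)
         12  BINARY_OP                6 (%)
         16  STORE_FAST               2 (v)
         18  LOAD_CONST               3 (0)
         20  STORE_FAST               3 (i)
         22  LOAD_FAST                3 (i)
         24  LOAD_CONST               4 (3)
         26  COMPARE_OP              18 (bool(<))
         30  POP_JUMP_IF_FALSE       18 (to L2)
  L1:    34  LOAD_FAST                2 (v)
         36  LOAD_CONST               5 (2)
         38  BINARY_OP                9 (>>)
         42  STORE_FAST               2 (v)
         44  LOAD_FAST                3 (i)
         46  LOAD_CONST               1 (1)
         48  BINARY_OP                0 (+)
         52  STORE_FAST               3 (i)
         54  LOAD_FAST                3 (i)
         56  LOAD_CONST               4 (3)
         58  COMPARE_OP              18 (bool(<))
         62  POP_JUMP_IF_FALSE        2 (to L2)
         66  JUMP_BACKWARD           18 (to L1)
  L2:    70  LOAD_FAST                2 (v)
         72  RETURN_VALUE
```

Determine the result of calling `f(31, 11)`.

0

LOAD_CONST → push 1. Stack: [1]
LOAD_FAST a → push 31. Stack: [1, 31]
BINARY_OP + → 1 + 31 = 32. Stack: [32]
LOAD_CONST → push 12. Stack: [32, 12]
BINARY_OP % → 32 % 12 = 8. Stack: [8]
STORE_FAST v → v=8. Stack: []
LOAD_CONST → push 0. Stack: [0]
STORE_FAST i → i=0. Stack: []
LOAD_FAST i → push 0. Stack: [0]
LOAD_CONST → push 3. Stack: [0, 3]
COMPARE_OP bool(<) → 0 vs 3 = True. Stack: [True]
POP_JUMP_IF_FALSE → pop True; no jump. Stack: []
LOAD_FAST v → push 8. Stack: [8]
LOAD_CONST → push 2. Stack: [8, 2]
BINARY_OP >> → 8 >> 2 = 2. Stack: [2]
STORE_FAST v → v=2. Stack: []
LOAD_FAST i → push 0. Stack: [0]
LOAD_CONST → push 1. Stack: [0, 1]
BINARY_OP + → 0 + 1 = 1. Stack: [1]
STORE_FAST i → i=1. Stack: []
LOAD_FAST i → push 1. Stack: [1]
LOAD_CONST → push 3. Stack: [1, 3]
COMPARE_OP bool(<) → 1 vs 3 = True. Stack: [True]
POP_JUMP_IF_FALSE → pop True; no jump. Stack: []
LOAD_FAST v → push 2. Stack: [2]
LOAD_CONST → push 2. Stack: [2, 2]
BINARY_OP >> → 2 >> 2 = 0. Stack: [0]
STORE_FAST v → v=0. Stack: []
LOAD_FAST i → push 1. Stack: [1]
LOAD_CONST → push 1. Stack: [1, 1]
BINARY_OP + → 1 + 1 = 2. Stack: [2]
STORE_FAST i → i=2. Stack: []
LOAD_FAST i → push 2. Stack: [2]
LOAD_CONST → push 3. Stack: [2, 3]
COMPARE_OP bool(<) → 2 vs 3 = True. Stack: [True]
POP_JUMP_IF_FALSE → pop True; no jump. Stack: []
LOAD_FAST v → push 0. Stack: [0]
LOAD_CONST → push 2. Stack: [0, 2]
BINARY_OP >> → 0 >> 2 = 0. Stack: [0]
STORE_FAST v → v=0. Stack: []
LOAD_FAST i → push 2. Stack: [2]
LOAD_CONST → push 1. Stack: [2, 1]
BINARY_OP + → 2 + 1 = 3. Stack: [3]
STORE_FAST i → i=3. Stack: []
LOAD_FAST i → push 3. Stack: [3]
LOAD_CONST → push 3. Stack: [3, 3]
COMPARE_OP bool(<) → 3 vs 3 = False. Stack: [False]
POP_JUMP_IF_FALSE → pop False; jump. Stack: []
LOAD_FAST v → push 0. Stack: [0]
RETURN_VALUE → return 0.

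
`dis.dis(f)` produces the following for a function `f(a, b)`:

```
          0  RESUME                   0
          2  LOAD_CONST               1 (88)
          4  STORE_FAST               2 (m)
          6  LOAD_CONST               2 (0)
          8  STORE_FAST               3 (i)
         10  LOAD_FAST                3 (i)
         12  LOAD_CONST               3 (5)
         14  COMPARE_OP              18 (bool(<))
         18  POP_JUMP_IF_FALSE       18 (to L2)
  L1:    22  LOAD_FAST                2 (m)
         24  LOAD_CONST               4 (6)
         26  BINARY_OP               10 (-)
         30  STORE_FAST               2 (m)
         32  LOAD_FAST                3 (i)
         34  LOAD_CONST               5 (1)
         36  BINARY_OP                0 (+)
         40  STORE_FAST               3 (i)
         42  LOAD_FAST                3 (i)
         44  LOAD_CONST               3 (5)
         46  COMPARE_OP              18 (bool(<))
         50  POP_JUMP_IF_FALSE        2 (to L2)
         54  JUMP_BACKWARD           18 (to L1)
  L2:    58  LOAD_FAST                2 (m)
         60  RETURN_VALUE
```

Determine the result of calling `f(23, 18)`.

58

LOAD_CONST → push 88
STORE_FAST m → m=88
LOAD_CONST → push 0
STORE_FAST i → i=0
LOAD_FAST i → push 0
LOAD_CONST → push 5
COMPARE_OP bool(<) → 0 vs 5 = True
POP_JUMP_IF_FALSE → pop True; no jump
LOAD_FAST m → push 88
LOAD_CONST → push 6
BINARY_OP - → 88 - 6 = 82
STORE_FAST m → m=82
LOAD_FAST i → push 0
LOAD_CONST → push 1
BINARY_OP + → 0 + 1 = 1
STORE_FAST i → i=1
LOAD_FAST i → push 1
LOAD_CONST → push 5
COMPARE_OP bool(<) → 1 vs 5 = True
POP_JUMP_IF_FALSE → pop True; no jump
LOAD_FAST m → push 82
LOAD_CONST → push 6
BINARY_OP - → 82 - 6 = 76
STORE_FAST m → m=76
LOAD_FAST i → push 1
LOAD_CONST → push 1
BINARY_OP + → 1 + 1 = 2
STORE_FAST i → i=2
LOAD_FAST i → push 2
LOAD_CONST → push 5
COMPARE_OP bool(<) → 2 vs 5 = True
POP_JUMP_IF_FALSE → pop True; no jump
LOAD_FAST m → push 76
LOAD_CONST → push 6
BINARY_OP - → 76 - 6 = 70
STORE_FAST m → m=70
LOAD_FAST i → push 2
LOAD_CONST → push 1
BINARY_OP + → 2 + 1 = 3
STORE_FAST i → i=3
LOAD_FAST i → push 3
LOAD_CONST → push 5
COMPARE_OP bool(<) → 3 vs 5 = True
POP_JUMP_IF_FALSE → pop True; no jump
LOAD_FAST m → push 70
LOAD_CONST → push 6
BINARY_OP - → 70 - 6 = 64
STORE_FAST m → m=64
LOAD_FAST i → push 3
LOAD_CONST → push 1
BINARY_OP + → 3 + 1 = 4
STORE_FAST i → i=4
LOAD_FAST i → push 4
LOAD_CONST → push 5
COMPARE_OP bool(<) → 4 vs 5 = True
POP_JUMP_IF_FALSE → pop True; no jump
LOAD_FAST m → push 64
LOAD_CONST → push 6
BINARY_OP - → 64 - 6 = 58
STORE_FAST m → m=58
LOAD_FAST i → push 4
LOAD_CONST → push 1
BINARY_OP + → 4 + 1 = 5
STORE_FAST i → i=5
LOAD_FAST i → push 5
LOAD_CONST → push 5
COMPARE_OP bool(<) → 5 vs 5 = False
POP_JUMP_IF_FALSE → pop False; jump
LOAD_FAST m → push 58
RETURN_VALUE → return 58.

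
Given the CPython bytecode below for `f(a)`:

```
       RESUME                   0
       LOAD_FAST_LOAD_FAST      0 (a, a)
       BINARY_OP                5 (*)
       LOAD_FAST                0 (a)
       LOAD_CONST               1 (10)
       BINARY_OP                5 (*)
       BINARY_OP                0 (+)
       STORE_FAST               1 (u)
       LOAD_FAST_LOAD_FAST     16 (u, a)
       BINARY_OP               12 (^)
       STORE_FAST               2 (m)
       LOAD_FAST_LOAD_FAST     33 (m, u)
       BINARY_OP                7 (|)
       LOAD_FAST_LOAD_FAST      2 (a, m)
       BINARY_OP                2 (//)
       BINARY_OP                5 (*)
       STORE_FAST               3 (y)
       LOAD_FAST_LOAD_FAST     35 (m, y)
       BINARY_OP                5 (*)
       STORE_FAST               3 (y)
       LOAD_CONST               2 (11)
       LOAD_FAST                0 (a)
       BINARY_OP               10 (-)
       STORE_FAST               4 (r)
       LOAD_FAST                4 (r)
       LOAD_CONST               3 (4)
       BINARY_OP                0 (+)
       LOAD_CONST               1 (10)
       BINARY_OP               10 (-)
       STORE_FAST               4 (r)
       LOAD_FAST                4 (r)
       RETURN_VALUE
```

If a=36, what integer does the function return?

LOAD_FAST_LOAD_FAST a,a → push 36,36. Stack: [36, 36]
BINARY_OP * → 36 * 36 = 1296. Stack: [1296]
LOAD_FAST a → push 36. Stack: [1296, 36]
LOAD_CONST → push 10. Stack: [1296, 36, 10]
BINARY_OP * → 36 * 10 = 360. Stack: [1296, 360]
BINARY_OP + → 1296 + 360 = 1656. Stack: [1656]
STORE_FAST u → u=1656. Stack: []
LOAD_FAST_LOAD_FAST u,a → push 1656,36. Stack: [1656, 36]
BINARY_OP ^ → 1656 ^ 36 = 1628. Stack: [1628]
STORE_FAST m → m=1628. Stack: []
LOAD_FAST_LOAD_FAST m,u → push 1628,1656. Stack: [1628, 1656]
BINARY_OP | → 1628 | 1656 = 1660. Stack: [1660]
LOAD_FAST_LOAD_FAST a,m → push 36,1628. Stack: [1660, 36, 1628]
BINARY_OP // → 36 // 1628 = 0. Stack: [1660, 0]
BINARY_OP * → 1660 * 0 = 0. Stack: [0]
STORE_FAST y → y=0. Stack: []
LOAD_FAST_LOAD_FAST m,y → push 1628,0. Stack: [1628, 0]
BINARY_OP * → 1628 * 0 = 0. Stack: [0]
STORE_FAST y → y=0. Stack: []
LOAD_CONST → push 11. Stack: [11]
LOAD_FAST a → push 36. Stack: [11, 36]
BINARY_OP - → 11 - 36 = -25. Stack: [-25]
STORE_FAST r → r=-25. Stack: []
LOAD_FAST r → push -25. Stack: [-25]
LOAD_CONST → push 4. Stack: [-25, 4]
BINARY_OP + → -25 + 4 = -21. Stack: [-21]
LOAD_CONST → push 10. Stack: [-21, 10]
BINARY_OP - → -21 - 10 = -31. Stack: [-31]
STORE_FAST r → r=-31. Stack: []
LOAD_FAST r → push -31. Stack: [-31]
RETURN_VALUE → return -31.

-31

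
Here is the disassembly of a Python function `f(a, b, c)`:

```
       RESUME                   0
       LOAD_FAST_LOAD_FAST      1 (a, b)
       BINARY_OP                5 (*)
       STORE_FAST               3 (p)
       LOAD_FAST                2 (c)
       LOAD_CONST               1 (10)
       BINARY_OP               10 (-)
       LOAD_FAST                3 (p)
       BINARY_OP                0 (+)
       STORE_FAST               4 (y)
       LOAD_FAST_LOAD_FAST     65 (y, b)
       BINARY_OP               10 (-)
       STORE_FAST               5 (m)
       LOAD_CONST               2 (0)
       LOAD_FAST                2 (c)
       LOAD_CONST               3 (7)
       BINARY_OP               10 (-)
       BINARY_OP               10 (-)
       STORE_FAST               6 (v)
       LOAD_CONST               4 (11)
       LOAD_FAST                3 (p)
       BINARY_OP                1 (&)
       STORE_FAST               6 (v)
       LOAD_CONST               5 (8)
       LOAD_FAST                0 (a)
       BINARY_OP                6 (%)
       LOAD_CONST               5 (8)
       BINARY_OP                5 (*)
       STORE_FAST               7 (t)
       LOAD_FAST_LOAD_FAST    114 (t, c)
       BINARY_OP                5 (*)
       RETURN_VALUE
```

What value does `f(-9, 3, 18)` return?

-144

LOAD_FAST_LOAD_FAST a,b → push -9,3. Stack: [-9, 3]
BINARY_OP * → -9 * 3 = -27. Stack: [-27]
STORE_FAST p → p=-27. Stack: []
LOAD_FAST c → push 18. Stack: [18]
LOAD_CONST → push 10. Stack: [18, 10]
BINARY_OP - → 18 - 10 = 8. Stack: [8]
LOAD_FAST p → push -27. Stack: [8, -27]
BINARY_OP + → 8 + -27 = -19. Stack: [-19]
STORE_FAST y → y=-19. Stack: []
LOAD_FAST_LOAD_FAST y,b → push -19,3. Stack: [-19, 3]
BINARY_OP - → -19 - 3 = -22. Stack: [-22]
STORE_FAST m → m=-22. Stack: []
LOAD_CONST → push 0. Stack: [0]
LOAD_FAST c → push 18. Stack: [0, 18]
LOAD_CONST → push 7. Stack: [0, 18, 7]
BINARY_OP - → 18 - 7 = 11. Stack: [0, 11]
BINARY_OP - → 0 - 11 = -11. Stack: [-11]
STORE_FAST v → v=-11. Stack: []
LOAD_CONST → push 11. Stack: [11]
LOAD_FAST p → push -27. Stack: [11, -27]
BINARY_OP & → 11 & -27 = 1. Stack: [1]
STORE_FAST v → v=1. Stack: []
LOAD_CONST → push 8. Stack: [8]
LOAD_FAST a → push -9. Stack: [8, -9]
BINARY_OP % → 8 % -9 = -1. Stack: [-1]
LOAD_CONST → push 8. Stack: [-1, 8]
BINARY_OP * → -1 * 8 = -8. Stack: [-8]
STORE_FAST t → t=-8. Stack: []
LOAD_FAST_LOAD_FAST t,c → push -8,18. Stack: [-8, 18]
BINARY_OP * → -8 * 18 = -144. Stack: [-144]
RETURN_VALUE → return -144.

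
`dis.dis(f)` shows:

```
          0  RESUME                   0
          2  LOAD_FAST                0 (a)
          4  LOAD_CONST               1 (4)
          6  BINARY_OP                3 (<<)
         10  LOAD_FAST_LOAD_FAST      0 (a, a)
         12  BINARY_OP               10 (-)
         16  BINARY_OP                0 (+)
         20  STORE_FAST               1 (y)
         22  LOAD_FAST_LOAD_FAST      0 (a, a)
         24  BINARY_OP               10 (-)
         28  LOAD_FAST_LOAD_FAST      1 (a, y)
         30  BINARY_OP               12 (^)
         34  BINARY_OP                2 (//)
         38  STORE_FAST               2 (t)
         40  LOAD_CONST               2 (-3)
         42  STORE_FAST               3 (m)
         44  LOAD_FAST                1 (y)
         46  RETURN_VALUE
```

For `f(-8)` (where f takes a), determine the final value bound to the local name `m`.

-3

LOAD_FAST a → push -8. Stack: [-8]
LOAD_CONST → push 4. Stack: [-8, 4]
BINARY_OP << → -8 << 4 = -128. Stack: [-128]
LOAD_FAST_LOAD_FAST a,a → push -8,-8. Stack: [-128, -8, -8]
BINARY_OP - → -8 - -8 = 0. Stack: [-128, 0]
BINARY_OP + → -128 + 0 = -128. Stack: [-128]
STORE_FAST y → y=-128. Stack: []
LOAD_FAST_LOAD_FAST a,a → push -8,-8. Stack: [-8, -8]
BINARY_OP - → -8 - -8 = 0. Stack: [0]
LOAD_FAST_LOAD_FAST a,y → push -8,-128. Stack: [0, -8, -128]
BINARY_OP ^ → -8 ^ -128 = 120. Stack: [0, 120]
BINARY_OP // → 0 // 120 = 0. Stack: [0]
STORE_FAST t → t=0. Stack: []
LOAD_CONST → push -3. Stack: [-3]
STORE_FAST m → m=-3. Stack: []
LOAD_FAST y → push -128. Stack: [-128]
RETURN_VALUE → return -128.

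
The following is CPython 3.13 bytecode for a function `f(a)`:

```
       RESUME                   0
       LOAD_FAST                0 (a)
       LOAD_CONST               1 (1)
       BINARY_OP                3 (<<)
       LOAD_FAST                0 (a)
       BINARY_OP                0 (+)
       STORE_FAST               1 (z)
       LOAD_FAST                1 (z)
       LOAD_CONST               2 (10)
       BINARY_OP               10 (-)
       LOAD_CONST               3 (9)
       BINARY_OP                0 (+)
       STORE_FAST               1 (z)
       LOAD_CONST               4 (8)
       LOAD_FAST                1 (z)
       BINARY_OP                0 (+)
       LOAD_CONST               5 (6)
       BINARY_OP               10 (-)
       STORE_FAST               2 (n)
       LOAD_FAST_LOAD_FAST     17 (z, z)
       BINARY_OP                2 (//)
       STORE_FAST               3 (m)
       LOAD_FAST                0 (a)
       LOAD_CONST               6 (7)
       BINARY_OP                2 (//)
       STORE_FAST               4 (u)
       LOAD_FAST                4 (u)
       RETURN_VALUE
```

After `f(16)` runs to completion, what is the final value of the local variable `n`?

49

LOAD_FAST a → push 16. Stack: [16]
LOAD_CONST → push 1. Stack: [16, 1]
BINARY_OP << → 16 << 1 = 32. Stack: [32]
LOAD_FAST a → push 16. Stack: [32, 16]
BINARY_OP + → 32 + 16 = 48. Stack: [48]
STORE_FAST z → z=48. Stack: []
LOAD_FAST z → push 48. Stack: [48]
LOAD_CONST → push 10. Stack: [48, 10]
BINARY_OP - → 48 - 10 = 38. Stack: [38]
LOAD_CONST → push 9. Stack: [38, 9]
BINARY_OP + → 38 + 9 = 47. Stack: [47]
STORE_FAST z → z=47. Stack: []
LOAD_CONST → push 8. Stack: [8]
LOAD_FAST z → push 47. Stack: [8, 47]
BINARY_OP + → 8 + 47 = 55. Stack: [55]
LOAD_CONST → push 6. Stack: [55, 6]
BINARY_OP - → 55 - 6 = 49. Stack: [49]
STORE_FAST n → n=49. Stack: []
LOAD_FAST_LOAD_FAST z,z → push 47,47. Stack: [47, 47]
BINARY_OP // → 47 // 47 = 1. Stack: [1]
STORE_FAST m → m=1. Stack: []
LOAD_FAST a → push 16. Stack: [16]
LOAD_CONST → push 7. Stack: [16, 7]
BINARY_OP // → 16 // 7 = 2. Stack: [2]
STORE_FAST u → u=2. Stack: []
LOAD_FAST u → push 2. Stack: [2]
RETURN_VALUE → return 2.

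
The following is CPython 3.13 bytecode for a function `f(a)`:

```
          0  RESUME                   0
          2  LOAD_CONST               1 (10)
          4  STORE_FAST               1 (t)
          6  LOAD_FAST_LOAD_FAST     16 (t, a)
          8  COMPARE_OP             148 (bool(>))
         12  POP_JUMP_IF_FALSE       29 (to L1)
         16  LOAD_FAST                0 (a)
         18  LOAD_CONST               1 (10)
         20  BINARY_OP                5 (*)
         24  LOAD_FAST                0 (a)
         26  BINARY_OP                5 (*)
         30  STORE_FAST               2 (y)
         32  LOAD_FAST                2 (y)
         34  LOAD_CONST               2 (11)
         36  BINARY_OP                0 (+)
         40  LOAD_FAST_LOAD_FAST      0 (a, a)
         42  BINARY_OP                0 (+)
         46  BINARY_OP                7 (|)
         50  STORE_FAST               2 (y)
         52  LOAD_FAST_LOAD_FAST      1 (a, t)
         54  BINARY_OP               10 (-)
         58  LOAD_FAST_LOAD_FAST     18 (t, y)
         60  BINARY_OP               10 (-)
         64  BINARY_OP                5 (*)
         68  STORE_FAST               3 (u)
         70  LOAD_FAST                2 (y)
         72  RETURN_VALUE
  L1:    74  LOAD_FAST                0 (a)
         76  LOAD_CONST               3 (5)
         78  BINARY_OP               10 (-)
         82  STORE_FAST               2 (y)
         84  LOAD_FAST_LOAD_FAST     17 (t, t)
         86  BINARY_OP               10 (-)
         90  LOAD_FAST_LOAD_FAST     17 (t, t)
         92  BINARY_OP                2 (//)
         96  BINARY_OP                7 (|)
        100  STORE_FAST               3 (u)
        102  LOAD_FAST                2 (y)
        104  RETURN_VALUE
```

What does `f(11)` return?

LOAD_CONST → push 10. Stack: [10]
STORE_FAST t → t=10. Stack: []
LOAD_FAST_LOAD_FAST t,a → push 10,11. Stack: [10, 11]
COMPARE_OP bool(>) → 10 vs 11 = False. Stack: [False]
POP_JUMP_IF_FALSE → pop False; jump. Stack: []
LOAD_FAST a → push 11. Stack: [11]
LOAD_CONST → push 5. Stack: [11, 5]
BINARY_OP - → 11 - 5 = 6. Stack: [6]
STORE_FAST y → y=6. Stack: []
LOAD_FAST_LOAD_FAST t,t → push 10,10. Stack: [10, 10]
BINARY_OP - → 10 - 10 = 0. Stack: [0]
LOAD_FAST_LOAD_FAST t,t → push 10,10. Stack: [0, 10, 10]
BINARY_OP // → 10 // 10 = 1. Stack: [0, 1]
BINARY_OP | → 0 | 1 = 1. Stack: [1]
STORE_FAST u → u=1. Stack: []
LOAD_FAST y → push 6. Stack: [6]
RETURN_VALUE → return 6.

6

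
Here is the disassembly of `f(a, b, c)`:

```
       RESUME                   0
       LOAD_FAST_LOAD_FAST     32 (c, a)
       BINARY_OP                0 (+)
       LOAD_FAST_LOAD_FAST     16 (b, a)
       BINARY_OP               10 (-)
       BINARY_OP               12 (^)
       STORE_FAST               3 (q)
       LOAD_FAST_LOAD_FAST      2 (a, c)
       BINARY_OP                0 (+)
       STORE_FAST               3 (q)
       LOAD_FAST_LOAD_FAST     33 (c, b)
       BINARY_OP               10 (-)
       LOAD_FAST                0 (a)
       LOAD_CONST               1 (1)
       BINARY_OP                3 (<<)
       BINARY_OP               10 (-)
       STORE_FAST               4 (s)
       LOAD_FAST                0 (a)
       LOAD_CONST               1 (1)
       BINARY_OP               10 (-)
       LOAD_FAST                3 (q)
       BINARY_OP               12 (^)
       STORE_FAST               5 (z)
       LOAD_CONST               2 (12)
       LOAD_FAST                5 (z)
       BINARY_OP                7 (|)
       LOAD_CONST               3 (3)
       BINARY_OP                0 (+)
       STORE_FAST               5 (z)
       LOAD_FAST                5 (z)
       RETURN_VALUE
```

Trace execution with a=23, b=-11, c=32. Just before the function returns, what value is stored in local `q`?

55

LOAD_FAST_LOAD_FAST c,a → push 32,23. Stack: [32, 23]
BINARY_OP + → 32 + 23 = 55. Stack: [55]
LOAD_FAST_LOAD_FAST b,a → push -11,23. Stack: [55, -11, 23]
BINARY_OP - → -11 - 23 = -34. Stack: [55, -34]
BINARY_OP ^ → 55 ^ -34 = -23. Stack: [-23]
STORE_FAST q → q=-23. Stack: []
LOAD_FAST_LOAD_FAST a,c → push 23,32. Stack: [23, 32]
BINARY_OP + → 23 + 32 = 55. Stack: [55]
STORE_FAST q → q=55. Stack: []
LOAD_FAST_LOAD_FAST c,b → push 32,-11. Stack: [32, -11]
BINARY_OP - → 32 - -11 = 43. Stack: [43]
LOAD_FAST a → push 23. Stack: [43, 23]
LOAD_CONST → push 1. Stack: [43, 23, 1]
BINARY_OP << → 23 << 1 = 46. Stack: [43, 46]
BINARY_OP - → 43 - 46 = -3. Stack: [-3]
STORE_FAST s → s=-3. Stack: []
LOAD_FAST a → push 23. Stack: [23]
LOAD_CONST → push 1. Stack: [23, 1]
BINARY_OP - → 23 - 1 = 22. Stack: [22]
LOAD_FAST q → push 55. Stack: [22, 55]
BINARY_OP ^ → 22 ^ 55 = 33. Stack: [33]
STORE_FAST z → z=33. Stack: []
LOAD_CONST → push 12. Stack: [12]
LOAD_FAST z → push 33. Stack: [12, 33]
BINARY_OP | → 12 | 33 = 45. Stack: [45]
LOAD_CONST → push 3. Stack: [45, 3]
BINARY_OP + → 45 + 3 = 48. Stack: [48]
STORE_FAST z → z=48. Stack: []
LOAD_FAST z → push 48. Stack: [48]
RETURN_VALUE → return 48.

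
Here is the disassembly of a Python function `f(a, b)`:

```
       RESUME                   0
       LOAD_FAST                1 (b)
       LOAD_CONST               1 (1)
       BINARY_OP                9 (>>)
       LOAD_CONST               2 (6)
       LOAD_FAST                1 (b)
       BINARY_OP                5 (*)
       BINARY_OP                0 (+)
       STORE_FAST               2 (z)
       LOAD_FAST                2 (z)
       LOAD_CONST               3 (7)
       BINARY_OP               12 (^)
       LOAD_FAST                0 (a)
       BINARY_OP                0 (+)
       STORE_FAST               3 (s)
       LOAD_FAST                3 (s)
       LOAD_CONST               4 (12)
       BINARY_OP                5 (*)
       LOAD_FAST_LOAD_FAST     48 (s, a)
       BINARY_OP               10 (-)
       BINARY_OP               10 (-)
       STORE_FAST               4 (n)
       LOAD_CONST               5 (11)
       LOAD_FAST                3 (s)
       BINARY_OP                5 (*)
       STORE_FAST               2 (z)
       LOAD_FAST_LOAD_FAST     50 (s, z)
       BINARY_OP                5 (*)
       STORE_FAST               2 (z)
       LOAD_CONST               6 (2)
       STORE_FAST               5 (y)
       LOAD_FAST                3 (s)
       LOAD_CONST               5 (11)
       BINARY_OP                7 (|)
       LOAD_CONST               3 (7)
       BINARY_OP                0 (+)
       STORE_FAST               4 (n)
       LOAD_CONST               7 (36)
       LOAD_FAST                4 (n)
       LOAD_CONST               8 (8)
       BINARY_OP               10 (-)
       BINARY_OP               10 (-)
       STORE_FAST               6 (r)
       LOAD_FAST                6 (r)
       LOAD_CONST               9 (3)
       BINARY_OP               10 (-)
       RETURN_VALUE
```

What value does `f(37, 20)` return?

-137

LOAD_FAST b → push 20. Stack: [20]
LOAD_CONST → push 1. Stack: [20, 1]
BINARY_OP >> → 20 >> 1 = 10. Stack: [10]
LOAD_CONST → push 6. Stack: [10, 6]
LOAD_FAST b → push 20. Stack: [10, 6, 20]
BINARY_OP * → 6 * 20 = 120. Stack: [10, 120]
BINARY_OP + → 10 + 120 = 130. Stack: [130]
STORE_FAST z → z=130. Stack: []
LOAD_FAST z → push 130. Stack: [130]
LOAD_CONST → push 7. Stack: [130, 7]
BINARY_OP ^ → 130 ^ 7 = 133. Stack: [133]
LOAD_FAST a → push 37. Stack: [133, 37]
BINARY_OP + → 133 + 37 = 170. Stack: [170]
STORE_FAST s → s=170. Stack: []
LOAD_FAST s → push 170. Stack: [170]
LOAD_CONST → push 12. Stack: [170, 12]
BINARY_OP * → 170 * 12 = 2040. Stack: [2040]
LOAD_FAST_LOAD_FAST s,a → push 170,37. Stack: [2040, 170, 37]
BINARY_OP - → 170 - 37 = 133. Stack: [2040, 133]
BINARY_OP - → 2040 - 133 = 1907. Stack: [1907]
STORE_FAST n → n=1907. Stack: []
LOAD_CONST → push 11. Stack: [11]
LOAD_FAST s → push 170. Stack: [11, 170]
BINARY_OP * → 11 * 170 = 1870. Stack: [1870]
STORE_FAST z → z=1870. Stack: []
LOAD_FAST_LOAD_FAST s,z → push 170,1870. Stack: [170, 1870]
BINARY_OP * → 170 * 1870 = 317900. Stack: [317900]
STORE_FAST z → z=317900. Stack: []
LOAD_CONST → push 2. Stack: [2]
STORE_FAST y → y=2. Stack: []
LOAD_FAST s → push 170. Stack: [170]
LOAD_CONST → push 11. Stack: [170, 11]
BINARY_OP | → 170 | 11 = 171. Stack: [171]
LOAD_CONST → push 7. Stack: [171, 7]
BINARY_OP + → 171 + 7 = 178. Stack: [178]
STORE_FAST n → n=178. Stack: []
LOAD_CONST → push 36. Stack: [36]
LOAD_FAST n → push 178. Stack: [36, 178]
LOAD_CONST → push 8. Stack: [36, 178, 8]
BINARY_OP - → 178 - 8 = 170. Stack: [36, 170]
BINARY_OP - → 36 - 170 = -134. Stack: [-134]
STORE_FAST r → r=-134. Stack: []
LOAD_FAST r → push -134. Stack: [-134]
LOAD_CONST → push 3. Stack: [-134, 3]
BINARY_OP - → -134 - 3 = -137. Stack: [-137]
RETURN_VALUE → return -137.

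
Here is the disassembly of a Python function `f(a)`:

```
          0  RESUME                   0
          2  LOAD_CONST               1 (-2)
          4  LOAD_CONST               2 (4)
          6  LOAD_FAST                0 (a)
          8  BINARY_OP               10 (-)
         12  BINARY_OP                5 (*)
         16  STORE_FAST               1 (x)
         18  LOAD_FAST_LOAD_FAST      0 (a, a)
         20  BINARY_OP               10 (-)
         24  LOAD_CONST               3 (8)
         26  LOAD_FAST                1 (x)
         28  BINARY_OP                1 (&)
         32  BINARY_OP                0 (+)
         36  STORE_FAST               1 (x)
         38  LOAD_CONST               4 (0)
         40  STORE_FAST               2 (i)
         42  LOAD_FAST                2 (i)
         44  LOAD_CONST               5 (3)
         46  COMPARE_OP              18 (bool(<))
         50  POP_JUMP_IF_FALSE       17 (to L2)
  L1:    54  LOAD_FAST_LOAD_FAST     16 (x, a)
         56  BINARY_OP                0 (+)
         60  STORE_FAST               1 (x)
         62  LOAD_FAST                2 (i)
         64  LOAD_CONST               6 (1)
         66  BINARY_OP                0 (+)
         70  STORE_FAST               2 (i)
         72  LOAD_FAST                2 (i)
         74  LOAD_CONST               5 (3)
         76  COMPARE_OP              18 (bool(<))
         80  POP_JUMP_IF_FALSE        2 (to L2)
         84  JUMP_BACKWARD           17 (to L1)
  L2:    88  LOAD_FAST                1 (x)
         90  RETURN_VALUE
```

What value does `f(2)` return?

LOAD_CONST → push -2. Stack: [-2]
LOAD_CONST → push 4. Stack: [-2, 4]
LOAD_FAST a → push 2. Stack: [-2, 4, 2]
BINARY_OP - → 4 - 2 = 2. Stack: [-2, 2]
BINARY_OP * → -2 * 2 = -4. Stack: [-4]
STORE_FAST x → x=-4. Stack: []
LOAD_FAST_LOAD_FAST a,a → push 2,2. Stack: [2, 2]
BINARY_OP - → 2 - 2 = 0. Stack: [0]
LOAD_CONST → push 8. Stack: [0, 8]
LOAD_FAST x → push -4. Stack: [0, 8, -4]
BINARY_OP & → 8 & -4 = 8. Stack: [0, 8]
BINARY_OP + → 0 + 8 = 8. Stack: [8]
STORE_FAST x → x=8. Stack: []
LOAD_CONST → push 0. Stack: [0]
STORE_FAST i → i=0. Stack: []
LOAD_FAST i → push 0. Stack: [0]
LOAD_CONST → push 3. Stack: [0, 3]
COMPARE_OP bool(<) → 0 vs 3 = True. Stack: [True]
POP_JUMP_IF_FALSE → pop True; no jump. Stack: []
LOAD_FAST_LOAD_FAST x,a → push 8,2. Stack: [8, 2]
BINARY_OP + → 8 + 2 = 10. Stack: [10]
STORE_FAST x → x=10. Stack: []
LOAD_FAST i → push 0. Stack: [0]
LOAD_CONST → push 1. Stack: [0, 1]
BINARY_OP + → 0 + 1 = 1. Stack: [1]
STORE_FAST i → i=1. Stack: []
LOAD_FAST i → push 1. Stack: [1]
LOAD_CONST → push 3. Stack: [1, 3]
COMPARE_OP bool(<) → 1 vs 3 = True. Stack: [True]
POP_JUMP_IF_FALSE → pop True; no jump. Stack: []
LOAD_FAST_LOAD_FAST x,a → push 10,2. Stack: [10, 2]
BINARY_OP + → 10 + 2 = 12. Stack: [12]
STORE_FAST x → x=12. Stack: []
LOAD_FAST i → push 1. Stack: [1]
LOAD_CONST → push 1. Stack: [1, 1]
BINARY_OP + → 1 + 1 = 2. Stack: [2]
STORE_FAST i → i=2. Stack: []
LOAD_FAST i → push 2. Stack: [2]
LOAD_CONST → push 3. Stack: [2, 3]
COMPARE_OP bool(<) → 2 vs 3 = True. Stack: [True]
POP_JUMP_IF_FALSE → pop True; no jump. Stack: []
LOAD_FAST_LOAD_FAST x,a → push 12,2. Stack: [12, 2]
BINARY_OP + → 12 + 2 = 14. Stack: [14]
STORE_FAST x → x=14. Stack: []
LOAD_FAST i → push 2. Stack: [2]
LOAD_CONST → push 1. Stack: [2, 1]
BINARY_OP + → 2 + 1 = 3. Stack: [3]
STORE_FAST i → i=3. Stack: []
LOAD_FAST i → push 3. Stack: [3]
LOAD_CONST → push 3. Stack: [3, 3]
COMPARE_OP bool(<) → 3 vs 3 = False. Stack: [False]
POP_JUMP_IF_FALSE → pop False; jump. Stack: []
LOAD_FAST x → push 14. Stack: [14]
RETURN_VALUE → return 14.

14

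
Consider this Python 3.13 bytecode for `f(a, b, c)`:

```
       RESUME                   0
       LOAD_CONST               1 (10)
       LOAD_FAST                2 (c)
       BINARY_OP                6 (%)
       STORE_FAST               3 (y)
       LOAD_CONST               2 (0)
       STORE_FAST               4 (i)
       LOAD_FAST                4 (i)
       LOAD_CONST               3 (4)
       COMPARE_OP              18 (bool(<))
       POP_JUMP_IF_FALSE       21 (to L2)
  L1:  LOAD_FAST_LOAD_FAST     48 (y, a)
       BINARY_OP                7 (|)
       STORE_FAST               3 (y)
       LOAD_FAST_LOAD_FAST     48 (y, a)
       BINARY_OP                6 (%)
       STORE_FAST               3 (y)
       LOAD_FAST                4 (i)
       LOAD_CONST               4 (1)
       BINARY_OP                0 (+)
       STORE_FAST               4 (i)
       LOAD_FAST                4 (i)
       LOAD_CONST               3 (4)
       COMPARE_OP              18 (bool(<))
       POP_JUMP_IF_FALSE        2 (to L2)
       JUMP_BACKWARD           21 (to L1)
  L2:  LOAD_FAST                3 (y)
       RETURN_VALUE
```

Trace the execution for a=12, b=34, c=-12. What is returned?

2

LOAD_CONST → push 10
LOAD_FAST c → push -12
BINARY_OP % → 10 % -12 = -2
STORE_FAST y → y=-2
LOAD_CONST → push 0
STORE_FAST i → i=0
LOAD_FAST i → push 0
LOAD_CONST → push 4
COMPARE_OP bool(<) → 0 vs 4 = True
POP_JUMP_IF_FALSE → pop True; no jump
LOAD_FAST_LOAD_FAST y,a → push -2,12
BINARY_OP | → -2 | 12 = -2
STORE_FAST y → y=-2
LOAD_FAST_LOAD_FAST y,a → push -2,12
BINARY_OP % → -2 % 12 = 10
STORE_FAST y → y=10
LOAD_FAST i → push 0
LOAD_CONST → push 1
BINARY_OP + → 0 + 1 = 1
STORE_FAST i → i=1
LOAD_FAST i → push 1
LOAD_CONST → push 4
COMPARE_OP bool(<) → 1 vs 4 = True
POP_JUMP_IF_FALSE → pop True; no jump
LOAD_FAST_LOAD_FAST y,a → push 10,12
BINARY_OP | → 10 | 12 = 14
STORE_FAST y → y=14
LOAD_FAST_LOAD_FAST y,a → push 14,12
BINARY_OP % → 14 % 12 = 2
STORE_FAST y → y=2
LOAD_FAST i → push 1
LOAD_CONST → push 1
BINARY_OP + → 1 + 1 = 2
STORE_FAST i → i=2
LOAD_FAST i → push 2
LOAD_CONST → push 4
COMPARE_OP bool(<) → 2 vs 4 = True
POP_JUMP_IF_FALSE → pop True; no jump
LOAD_FAST_LOAD_FAST y,a → push 2,12
BINARY_OP | → 2 | 12 = 14
STORE_FAST y → y=14
LOAD_FAST_LOAD_FAST y,a → push 14,12
BINARY_OP % → 14 % 12 = 2
STORE_FAST y → y=2
LOAD_FAST i → push 2
LOAD_CONST → push 1
BINARY_OP + → 2 + 1 = 3
STORE_FAST i → i=3
LOAD_FAST i → push 3
LOAD_CONST → push 4
COMPARE_OP bool(<) → 3 vs 4 = True
POP_JUMP_IF_FALSE → pop True; no jump
LOAD_FAST_LOAD_FAST y,a → push 2,12
BINARY_OP | → 2 | 12 = 14
STORE_FAST y → y=14
LOAD_FAST_LOAD_FAST y,a → push 14,12
BINARY_OP % → 14 % 12 = 2
STORE_FAST y → y=2
LOAD_FAST i → push 3
LOAD_CONST → push 1
BINARY_OP + → 3 + 1 = 4
STORE_FAST i → i=4
LOAD_FAST i → push 4
LOAD_CONST → push 4
COMPARE_OP bool(<) → 4 vs 4 = False
POP_JUMP_IF_FALSE → pop False; jump
LOAD_FAST y → push 2
RETURN_VALUE → return 2.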